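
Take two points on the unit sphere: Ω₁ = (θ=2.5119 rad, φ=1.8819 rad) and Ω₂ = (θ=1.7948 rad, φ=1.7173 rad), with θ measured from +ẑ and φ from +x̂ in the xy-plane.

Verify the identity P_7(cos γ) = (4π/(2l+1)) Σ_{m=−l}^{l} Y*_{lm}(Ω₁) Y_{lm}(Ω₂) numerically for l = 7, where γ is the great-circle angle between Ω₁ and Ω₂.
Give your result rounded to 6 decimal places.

Expand P_7 via completeness: Σ_{m} conj(Y_{7,m}) at Ω₁ times Y_{7,m} at Ω₂ —
  m=-7: (0.010089, 0.007005) × (0.358134, 0.217250) = (0.002091, 0.004701)  (running Σ = (0.002091, 0.004701))
  m=-6: (-0.018387, 0.060331) × (0.227778, -0.274987) = (0.012402, 0.018798)  (running Σ = (0.014493, 0.023499))
  m=-5: (-0.194671, 0.002974) × (0.077522, 0.086187) = (-0.015348, -0.016547)  (running Σ = (-0.000854, 0.006951))
  m=-4: (-0.125597, -0.371053) × (0.289495, -0.192166) = (-0.107664, -0.083283)  (running Σ = (-0.108518, -0.076331))
  m=-3: (0.379527, -0.281094) × (0.003991, 0.008489) = (0.003901, 0.002100)  (running Σ = (-0.104617, -0.074231))
  m=-2: (0.148310, 0.106375) × (0.313799, -0.094670) = (0.056610, 0.019340)  (running Σ = (-0.048007, -0.054892))
  m=-1: (0.097377, -0.302841) × (-0.004616, -0.031282) = (-0.009923, -0.001648)  (running Σ = (-0.057930, -0.056540))
  m=0: (0.295906, -0.000000) × (0.319937, 0.000000) = (0.094671, 0.000000)  (running Σ = (0.036741, -0.056540))
  m=1: (-0.097377, -0.302841) × (0.004616, -0.031282) = (-0.009923, 0.001648)  (running Σ = (0.026818, -0.054892))
  m=2: (0.148310, -0.106375) × (0.313799, 0.094670) = (0.056610, -0.019340)  (running Σ = (0.083428, -0.074231))
  m=3: (-0.379527, -0.281094) × (-0.003991, 0.008489) = (0.003901, -0.002100)  (running Σ = (0.087329, -0.076331))
  m=4: (-0.125597, 0.371053) × (0.289495, 0.192166) = (-0.107664, 0.083283)  (running Σ = (-0.020334, 0.006951))
  m=5: (0.194671, 0.002974) × (-0.077522, 0.086187) = (-0.015348, 0.016547)  (running Σ = (-0.035682, 0.023499))
  m=6: (-0.018387, -0.060331) × (0.227778, 0.274987) = (0.012402, -0.018798)  (running Σ = (-0.023280, 0.004701))
  m=7: (-0.010089, 0.007005) × (-0.358134, 0.217250) = (0.002091, -0.004701)  (running Σ = (-0.021188, 0.000000))
Total Σ_m = (-0.021188, 0.000000). Multiply by 0.837758: (-0.017751, 0.000000). P_7(cos γ) = -0.017751

-0.017751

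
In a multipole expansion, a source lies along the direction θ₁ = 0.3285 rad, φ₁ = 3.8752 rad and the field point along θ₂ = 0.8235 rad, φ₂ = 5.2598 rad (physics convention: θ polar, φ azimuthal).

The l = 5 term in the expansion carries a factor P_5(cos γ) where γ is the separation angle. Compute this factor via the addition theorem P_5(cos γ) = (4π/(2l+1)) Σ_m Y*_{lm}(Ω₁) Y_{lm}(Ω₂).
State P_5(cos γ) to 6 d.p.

-0.344085

Addition theorem: P_5(cos γ) = (4π/11) Σ_m Y*_{lm}(Ω₁) Y_{lm}(Ω₂), m = −5…5:
  m=-5: +0.001403+0.000815i × +0.038795-0.090610i = +0.000128-0.000095i  (running Σ = +0.000128-0.000095i)
  m=-4: -0.014729+0.003096i × -0.167534-0.235244i = +0.003196+0.002946i  (running Σ = +0.003324+0.002851i)
  m=-3: +0.048343-0.066300i × -0.430012+0.030771i = -0.018748+0.029997i  (running Σ = -0.015424+0.032848i)
  m=-2: +0.029137+0.280291i × -0.109563+0.212535i = -0.062764-0.024517i  (running Σ = -0.078188+0.008331i)
  m=-1: -0.407781-0.367588i × -0.120570-0.197803i = -0.023544+0.124981i  (running Σ = -0.101731+0.133312i)
  m=0: +0.315897-0.000000i × -0.309381+0.000000i = -0.097733+0.000000i  (running Σ = -0.199464+0.133312i)
  m=1: +0.407781-0.367588i × +0.120570-0.197803i = -0.023544-0.124981i  (running Σ = -0.223008+0.008331i)
  m=2: +0.029137-0.280291i × -0.109563-0.212535i = -0.062764+0.024517i  (running Σ = -0.285772+0.032848i)
  m=3: -0.048343-0.066300i × +0.430012+0.030771i = -0.018748-0.029997i  (running Σ = -0.304520+0.002851i)
  m=4: -0.014729-0.003096i × -0.167534+0.235244i = +0.003196-0.002946i  (running Σ = -0.301324-0.000095i)
  m=5: -0.001403+0.000815i × -0.038795-0.090610i = +0.000128+0.000095i  (running Σ = -0.301196-0.000000i)
Accumulated sum -0.301196-0.000000i; after 4π/(2l+1) scaling, -0.344085-0.000000i ⇒ P_5 = -0.344085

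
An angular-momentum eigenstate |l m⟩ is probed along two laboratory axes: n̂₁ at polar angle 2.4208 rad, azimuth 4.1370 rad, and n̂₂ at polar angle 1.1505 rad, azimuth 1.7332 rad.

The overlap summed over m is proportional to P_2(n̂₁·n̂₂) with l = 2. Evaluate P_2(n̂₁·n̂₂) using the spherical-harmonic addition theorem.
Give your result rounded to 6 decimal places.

0.349159

Summing Y*_{l m}(θ₁,φ₁)·Y_{l m}(θ₂,φ₂) over m ∈ [−2, 2]; prefactor 4π/(2·2+1) = 2.513274:
  m=-2: (-0.068609, 0.153627) × (-0.305129, 0.102747) = (0.005150, -0.053925)  (running Σ = (0.005150, -0.053925))
  m=-1: (0.208443, 0.321375) × (-0.046533, -0.284002) = (0.081572, -0.074153)  (running Σ = (0.086722, -0.128078))
  m=0: (0.218654, -0.000000) × (-0.157864, 0.000000) = (-0.034517, 0.000000)  (running Σ = (0.052204, -0.128078))
  m=1: (-0.208443, 0.321375) × (0.046533, -0.284002) = (0.081572, 0.074153)  (running Σ = (0.133776, -0.053925))
  m=2: (-0.068609, -0.153627) × (-0.305129, -0.102747) = (0.005150, 0.053925)  (running Σ = (0.138926, 0.000000))
Σ over m = (0.138926, 0.000000); ×(4π/5) → (0.349159, 0.000000). Real part: 0.349159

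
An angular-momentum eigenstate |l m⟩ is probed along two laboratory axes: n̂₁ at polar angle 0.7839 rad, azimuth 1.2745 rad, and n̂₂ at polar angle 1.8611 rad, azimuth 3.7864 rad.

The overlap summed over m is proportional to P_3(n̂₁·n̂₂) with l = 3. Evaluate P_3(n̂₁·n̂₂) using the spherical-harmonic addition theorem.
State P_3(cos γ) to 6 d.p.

0.071770

Addition theorem: P_3(cos γ) = (4π/7) Σ_m Y*_{lm}(Ω₁) Y_{lm}(Ω₂), m = −3…3:
  term(m=-3) = 0.01687 - 0.05119j   from Y*(Ω₁)=-0.11401 - 0.09255j, Y(Ω₂)=0.13053 + 0.34301j
  term(m=-2) = -0.02969 - 0.09223j   from Y*(Ω₁)=-0.29927 + 0.20150j, Y(Ω₂)=-0.07453 + 0.25802j
  term(m=-1) = 0.05082 + 0.03703j   from Y*(Ω₁)=0.10044 + 0.32899j, Y(Ω₂)=0.14610 - 0.10987j
  term(m=+0) = -0.03601 + 0.00000j   from Y*(Ω₁)=-0.13016 + 0.00000j, Y(Ω₂)=0.27670 + 0.00000j
  term(m=+1) = 0.05082 - 0.03703j   from Y*(Ω₁)=-0.10044 + 0.32899j, Y(Ω₂)=-0.14610 - 0.10987j
  term(m=+2) = -0.02969 + 0.09223j   from Y*(Ω₁)=-0.29927 - 0.20150j, Y(Ω₂)=-0.07453 - 0.25802j
  term(m=+3) = 0.01687 + 0.05119j   from Y*(Ω₁)=0.11401 - 0.09255j, Y(Ω₂)=-0.13053 + 0.34301j
Total Σ_m = 0.03998 + 0.00000j. Multiply by 1.795196: 0.07177 + 0.00000j. P_3(cos γ) = 0.071770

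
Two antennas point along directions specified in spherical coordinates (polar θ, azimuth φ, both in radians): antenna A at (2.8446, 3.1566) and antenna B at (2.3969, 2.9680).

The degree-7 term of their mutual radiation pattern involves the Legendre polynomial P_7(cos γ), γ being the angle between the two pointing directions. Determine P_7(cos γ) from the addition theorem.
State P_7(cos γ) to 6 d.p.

-0.374388

Addition theorem: P_7(cos γ) = (4π/15) Σ_m Y*_{lm}(Ω₁) Y_{lm}(Ω₂), m = −7…7:
  term(m=-7) = +0.000001+0.000003i   from Y*(Ω₁)=-0.000091-0.000010i, Y(Ω₂)=-0.011437-0.030790i
  term(m=-6) = +0.000064+0.000136i   from Y*(Ω₁)=-0.001119-0.000101i, Y(Ω₂)=-0.067316-0.115090i
  term(m=-5) = +0.001593+0.002195i   from Y*(Ω₁)=-0.008550-0.000643i, Y(Ω₂)=-0.204466-0.241359i
  term(m=-4) = +0.015287+0.014367i   from Y*(Ω₁)=-0.045656-0.002744i, Y(Ω₂)=-0.352463-0.293500i
  term(m=-3) = +0.045723+0.029037i   from Y*(Ω₁)=-0.172312-0.007763i, Y(Ω₂)=-0.272387-0.156240i
  term(m=-2) = -0.057142-0.022638i   from Y*(Ω₁)=-0.435130-0.013064i, Y(Ω₂)=+0.132764+0.048040i
  term(m=-1) = -0.230364-0.043969i   from Y*(Ω₁)=-0.608228-0.009129i, Y(Ω₂)=+0.379746+0.066591i
  term(m=+0) = +0.002786+0.000000i   from Y*(Ω₁)=-0.103729-0.000000i, Y(Ω₂)=-0.026854+0.000000i
  term(m=+1) = -0.230364+0.043969i   from Y*(Ω₁)=+0.608228-0.009129i, Y(Ω₂)=-0.379746+0.066591i
  term(m=+2) = -0.057142+0.022638i   from Y*(Ω₁)=-0.435130+0.013064i, Y(Ω₂)=+0.132764-0.048040i
  term(m=+3) = +0.045723-0.029037i   from Y*(Ω₁)=+0.172312-0.007763i, Y(Ω₂)=+0.272387-0.156240i
  term(m=+4) = +0.015287-0.014367i   from Y*(Ω₁)=-0.045656+0.002744i, Y(Ω₂)=-0.352463+0.293500i
  term(m=+5) = +0.001593-0.002195i   from Y*(Ω₁)=+0.008550-0.000643i, Y(Ω₂)=+0.204466-0.241359i
  term(m=+6) = +0.000064-0.000136i   from Y*(Ω₁)=-0.001119+0.000101i, Y(Ω₂)=-0.067316+0.115090i
  term(m=+7) = +0.000001-0.000003i   from Y*(Ω₁)=+0.000091-0.000010i, Y(Ω₂)=+0.011437-0.030790i
Accumulated sum -0.446893+0.000000i; after 4π/(2l+1) scaling, -0.374388+0.000000i ⇒ P_7 = -0.374388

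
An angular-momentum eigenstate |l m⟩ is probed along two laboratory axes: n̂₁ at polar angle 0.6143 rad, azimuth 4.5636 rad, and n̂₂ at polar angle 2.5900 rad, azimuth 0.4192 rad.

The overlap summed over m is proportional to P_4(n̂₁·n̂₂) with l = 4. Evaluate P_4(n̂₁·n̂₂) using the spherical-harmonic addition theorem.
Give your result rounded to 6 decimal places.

Summing Y*_{l m}(θ₁,φ₁)·Y_{l m}(θ₂,φ₂) over m ∈ [−4, 4]; prefactor 4π/(2·4+1) = 1.396263:
  [-4]  conj(Y_{4,-4})(Ω₁) = 0.04044 - 0.02738j ; Y_{4,-4}(Ω₂) = -0.00353 - 0.03319j ; Δ = -0.00105 - 0.00125j
  [-3]  conj(Y_{4,-3})(Ω₁) = 0.08455 + 0.17667j ; Y_{4,-3}(Ω₂) = -0.04727 + 0.14595j ; Δ = -0.02978 + 0.00399j
  [-2]  conj(Y_{4,-2})(Ω₁) = -0.39042 + 0.11973j ; Y_{4,-2}(Ω₂) = 0.25048 - 0.27855j ; Δ = -0.06444 + 0.13874j
  [-1]  conj(Y_{4,-1})(Ω₁) = -0.05531 - 0.36899j ; Y_{4,-1}(Ω₂) = -0.40071 + 0.17856j ; Δ = 0.08805 + 0.13798j
  [+0]  conj(Y_{4,0})(Ω₁) = -0.15084 + 0.00000j ; Y_{4,0}(Ω₂) = -0.03653 + 0.00000j ; Δ = 0.00551 + 0.00000j
  [+1]  conj(Y_{4,1})(Ω₁) = 0.05531 - 0.36899j ; Y_{4,1}(Ω₂) = 0.40071 + 0.17856j ; Δ = 0.08805 - 0.13798j
  [+2]  conj(Y_{4,2})(Ω₁) = -0.39042 - 0.11973j ; Y_{4,2}(Ω₂) = 0.25048 + 0.27855j ; Δ = -0.06444 - 0.13874j
  [+3]  conj(Y_{4,3})(Ω₁) = -0.08455 + 0.17667j ; Y_{4,3}(Ω₂) = 0.04727 + 0.14595j ; Δ = -0.02978 - 0.00399j
  [+4]  conj(Y_{4,4})(Ω₁) = 0.04044 + 0.02738j ; Y_{4,4}(Ω₂) = -0.00353 + 0.03319j ; Δ = -0.00105 + 0.00125j
Σ over m = -0.00893 - 0.00000j; ×(4π/9) → -0.01248 - 0.00000j. Real part: -0.012475

-0.012475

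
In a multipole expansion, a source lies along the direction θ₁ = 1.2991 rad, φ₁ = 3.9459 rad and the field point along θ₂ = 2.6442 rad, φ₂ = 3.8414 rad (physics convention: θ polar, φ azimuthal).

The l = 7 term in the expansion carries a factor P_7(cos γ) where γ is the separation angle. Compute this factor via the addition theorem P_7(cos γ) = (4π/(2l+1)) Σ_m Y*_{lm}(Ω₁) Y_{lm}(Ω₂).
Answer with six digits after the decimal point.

Summing Y*_{l m}(θ₁,φ₁)·Y_{l m}(θ₂,φ₂) over m ∈ [−7, 7]; prefactor 4π/(2·7+1) = 0.837758:
  m=-7: -0.305734+0.233887i × -0.000521-0.002766i = +0.000806+0.000724i  (running Σ = +0.000806+0.000724i)
  m=-6: +0.045426-0.398667i × +0.009531-0.016898i = -0.006304-0.004567i  (running Σ = -0.005497-0.003844i)
  m=-5: -0.012362-0.014952i × +0.076847-0.028701i = -0.001379-0.000794i  (running Σ = -0.006877-0.004638i)
  m=-4: +0.349001+0.026448i × +0.221676+0.079005i = +0.075276+0.033436i  (running Σ = +0.068399+0.028798i)
  m=-3: -0.074641+0.066619i × +0.226235+0.387340i = -0.042691-0.013840i  (running Σ = +0.025708+0.014958i)
  m=-2: -0.011520+0.304463i × -0.081818+0.473283i = -0.143155-0.030363i  (running Σ = -0.117446-0.015405i)
  m=-1: -0.098821-0.102631i × -0.038182+0.032148i = +0.007073+0.000742i  (running Σ = -0.110374-0.014663i)
  m=0: -0.288583-0.000000i × +0.447077+0.000000i = -0.129019-0.000000i  (running Σ = -0.239393-0.014663i)
  m=1: +0.098821-0.102631i × +0.038182+0.032148i = +0.007073-0.000742i  (running Σ = -0.232320-0.015405i)
  m=2: -0.011520-0.304463i × -0.081818-0.473283i = -0.143155+0.030363i  (running Σ = -0.375475+0.014958i)
  m=3: +0.074641+0.066619i × -0.226235+0.387340i = -0.042691+0.013840i  (running Σ = -0.418166+0.028798i)
  m=4: +0.349001-0.026448i × +0.221676-0.079005i = +0.075276-0.033436i  (running Σ = -0.342890-0.004638i)
  m=5: +0.012362-0.014952i × -0.076847-0.028701i = -0.001379+0.000794i  (running Σ = -0.344269-0.003844i)
  m=6: +0.045426+0.398667i × +0.009531+0.016898i = -0.006304+0.004567i  (running Σ = -0.350573+0.000724i)
  m=7: +0.305734+0.233887i × +0.000521-0.002766i = +0.000806-0.000724i  (running Σ = -0.349767+0.000000i)
Σ over m = -0.349767+0.000000i; ×(4π/15) → -0.293020+0.000000i. Real part: -0.293020

-0.293020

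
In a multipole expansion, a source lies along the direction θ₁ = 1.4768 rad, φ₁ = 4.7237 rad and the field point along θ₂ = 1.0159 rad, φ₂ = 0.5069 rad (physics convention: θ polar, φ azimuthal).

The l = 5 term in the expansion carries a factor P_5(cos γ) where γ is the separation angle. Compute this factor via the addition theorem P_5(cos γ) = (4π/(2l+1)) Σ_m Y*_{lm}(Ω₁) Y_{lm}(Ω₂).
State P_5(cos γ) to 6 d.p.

-0.320183

Addition theorem: P_5(cos γ) = (4π/11) Σ_m Y*_{lm}(Ω₁) Y_{lm}(Ω₂), m = −5…5:
  [-5]  conj(Y_{5,-5})(Ω₁) = +0.025661-0.453252i ; Y_{5,-5}(Ω₂) = -0.169094-0.117453i ; Δ = -0.057575+0.073628i
  [-4]  conj(Y_{5,-4})(Ω₁) = +0.135202+0.006121i ; Y_{5,-4}(Ω₂) = -0.178007-0.362189i ; Δ = -0.021850-0.050058i
  [-3]  conj(Y_{5,-3})(Ω₁) = +0.010664-0.314135i ; Y_{5,-3}(Ω₂) = +0.015936-0.317844i ; Δ = -0.099676-0.008395i
  [-2]  conj(Y_{5,-2})(Ω₁) = +0.153460+0.003472i ; Y_{5,-2}(Ω₂) = -0.057039+0.091589i ; Δ = -0.009071+0.013857i
  [-1]  conj(Y_{5,-1})(Ω₁) = +0.003168-0.280043i ; Y_{5,-1}(Ω₂) = -0.301787+0.167581i ; Δ = +0.045974+0.085044i
  [+0]  conj(Y_{5,0})(Ω₁) = +0.157936-0.000000i ; Y_{5,0}(Ω₂) = +0.026108+0.000000i ; Δ = +0.004123+0.000000i
  [+1]  conj(Y_{5,1})(Ω₁) = -0.003168-0.280043i ; Y_{5,1}(Ω₂) = +0.301787+0.167581i ; Δ = +0.045974-0.085044i
  [+2]  conj(Y_{5,2})(Ω₁) = +0.153460-0.003472i ; Y_{5,2}(Ω₂) = -0.057039-0.091589i ; Δ = -0.009071-0.013857i
  [+3]  conj(Y_{5,3})(Ω₁) = -0.010664-0.314135i ; Y_{5,3}(Ω₂) = -0.015936-0.317844i ; Δ = -0.099676+0.008395i
  [+4]  conj(Y_{5,4})(Ω₁) = +0.135202-0.006121i ; Y_{5,4}(Ω₂) = -0.178007+0.362189i ; Δ = -0.021850+0.050058i
  [+5]  conj(Y_{5,5})(Ω₁) = -0.025661-0.453252i ; Y_{5,5}(Ω₂) = +0.169094-0.117453i ; Δ = -0.057575-0.073628i
Total Σ_m = -0.280273+0.000000i. Multiply by 1.142397: -0.320183+0.000000i. P_5(cos γ) = -0.320183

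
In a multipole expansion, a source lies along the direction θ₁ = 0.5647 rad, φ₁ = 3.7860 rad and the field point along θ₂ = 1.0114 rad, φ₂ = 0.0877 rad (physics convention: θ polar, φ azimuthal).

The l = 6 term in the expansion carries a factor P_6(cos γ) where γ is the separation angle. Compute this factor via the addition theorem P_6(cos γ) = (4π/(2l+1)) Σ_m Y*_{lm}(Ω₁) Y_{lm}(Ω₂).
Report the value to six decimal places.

Term-by-term m-sum for l=6 (normalisation 4π/13 = 0.966644):
  term(m=-6) = -0.00199 - 0.00040j   from Y*(Ω₁)=-0.00850 - 0.00752j, Y(Ω₂)=0.15487 - 0.08995j
  term(m=-5) = 0.02258 - 0.00845j   from Y*(Ω₁)=0.06185 + 0.00499j, Y(Ω₂)=0.35170 - 0.16493j
  term(m=-4) = -0.04723 + 0.06135j   from Y*(Ω₁)=-0.16941 + 0.10715j, Y(Ω₂)=0.36273 - 0.13274j
  term(m=-3) = 0.00083 - 0.00838j   from Y*(Ω₁)=0.14501 - 0.38244j, Y(Ω₂)=0.01987 - 0.00535j
  term(m=-2) = -0.06940 - 0.14101j   from Y*(Ω₁)=0.12873 + 0.44436j, Y(Ω₂)=-0.33450 + 0.05928j
  term(m=-1) = 0.00966 + 0.00601j   from Y*(Ω₁)=-0.05903 - 0.04435j, Y(Ω₂)=-0.15345 + 0.01349j
  term(m=+0) = -0.12539 + 0.00000j   from Y*(Ω₁)=-0.41551 + 0.00000j, Y(Ω₂)=0.30176 + 0.00000j
  term(m=+1) = 0.00966 - 0.00601j   from Y*(Ω₁)=0.05903 - 0.04435j, Y(Ω₂)=0.15345 + 0.01349j
  term(m=+2) = -0.06940 + 0.14101j   from Y*(Ω₁)=0.12873 - 0.44436j, Y(Ω₂)=-0.33450 - 0.05928j
  term(m=+3) = 0.00083 + 0.00838j   from Y*(Ω₁)=-0.14501 - 0.38244j, Y(Ω₂)=-0.01987 - 0.00535j
  term(m=+4) = -0.04723 - 0.06135j   from Y*(Ω₁)=-0.16941 - 0.10715j, Y(Ω₂)=0.36273 + 0.13274j
  term(m=+5) = 0.02258 + 0.00845j   from Y*(Ω₁)=-0.06185 + 0.00499j, Y(Ω₂)=-0.35170 - 0.16493j
  term(m=+6) = -0.00199 + 0.00040j   from Y*(Ω₁)=-0.00850 + 0.00752j, Y(Ω₂)=0.15487 + 0.08995j
Total Σ_m = -0.29650 - 0.00000j. Multiply by 0.966644: -0.28661 - 0.00000j. P_6(cos γ) = -0.286610

-0.286610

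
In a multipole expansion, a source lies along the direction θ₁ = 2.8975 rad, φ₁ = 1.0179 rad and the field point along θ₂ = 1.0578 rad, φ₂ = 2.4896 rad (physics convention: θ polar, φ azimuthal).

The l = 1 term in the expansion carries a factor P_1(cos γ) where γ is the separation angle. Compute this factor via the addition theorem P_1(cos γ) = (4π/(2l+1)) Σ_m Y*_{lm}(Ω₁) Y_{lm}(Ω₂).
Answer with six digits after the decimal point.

Term-by-term m-sum for l=1 (normalisation 4π/3 = 4.188790):
  m=-1: +0.043849+0.071057i × -0.239275-0.182651i = +0.002487-0.025011i  (running Σ = +0.002487-0.025011i)
  m=0: -0.474119-0.000000i × +0.239801+0.000000i = -0.113694-0.000000i  (running Σ = -0.111208-0.025011i)
  m=1: -0.043849+0.071057i × +0.239275-0.182651i = +0.002487+0.025011i  (running Σ = -0.108721+0.000000i)
Σ over m = -0.108721+0.000000i; ×(4π/3) → -0.455409+0.000000i. Real part: -0.455409

-0.455409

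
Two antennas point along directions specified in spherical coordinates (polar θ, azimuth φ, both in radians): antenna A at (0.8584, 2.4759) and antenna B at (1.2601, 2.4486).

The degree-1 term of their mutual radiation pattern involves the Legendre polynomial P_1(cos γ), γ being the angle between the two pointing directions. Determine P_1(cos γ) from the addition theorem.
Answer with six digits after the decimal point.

0.920129

Addition theorem: P_1(cos γ) = (4π/3) Σ_m Y*_{lm}(Ω₁) Y_{lm}(Ω₂), m = −1…1:
  term(m=-1) = 0.08598 + 0.00235j   from Y*(Ω₁)=-0.20564 + 0.16148j, Y(Ω₂)=-0.25308 - 0.21015j
  term(m=+0) = 0.04771 + 0.00000j   from Y*(Ω₁)=0.31937 + 0.00000j, Y(Ω₂)=0.14938 + 0.00000j
  term(m=+1) = 0.08598 - 0.00235j   from Y*(Ω₁)=0.20564 + 0.16148j, Y(Ω₂)=0.25308 - 0.21015j
Accumulated sum 0.21966 + 0.00000j; after 4π/(2l+1) scaling, 0.92013 + 0.00000j ⇒ P_1 = 0.920129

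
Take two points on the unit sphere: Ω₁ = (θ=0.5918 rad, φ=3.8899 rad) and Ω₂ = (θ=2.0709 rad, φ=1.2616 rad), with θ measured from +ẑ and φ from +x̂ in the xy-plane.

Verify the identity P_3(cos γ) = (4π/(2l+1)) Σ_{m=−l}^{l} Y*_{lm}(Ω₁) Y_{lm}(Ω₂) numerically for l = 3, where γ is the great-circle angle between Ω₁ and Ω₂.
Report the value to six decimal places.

-0.164201

Summing Y*_{l m}(θ₁,φ₁)·Y_{l m}(θ₂,φ₂) over m ∈ [−3, 3]; prefactor 4π/(2·3+1) = 1.795196:
  m=-3: 0.04521 - 0.05659j × -0.22560 + 0.16910j = -0.00063 + 0.02041j  (running Σ = -0.00063 + 0.02041j)
  m=-2: 0.01956 + 0.26323j × 0.30749 + 0.21878j = -0.05157 + 0.08522j  (running Σ = -0.05220 + 0.10563j)
  m=-1: -0.32291 - 0.29980j × 0.01292 - 0.04044j = -0.01629 + 0.00918j  (running Σ = -0.06850 + 0.11482j)
  m=0: 0.13751 + 0.00000j × 0.33110 + 0.00000j = 0.04553 + 0.00000j  (running Σ = -0.02297 + 0.11482j)
  m=1: 0.32291 - 0.29980j × -0.01292 - 0.04044j = -0.01629 - 0.00918j  (running Σ = -0.03926 + 0.10563j)
  m=2: 0.01956 - 0.26323j × 0.30749 - 0.21878j = -0.05157 - 0.08522j  (running Σ = -0.09084 + 0.02041j)
  m=3: -0.04521 - 0.05659j × 0.22560 + 0.16910j = -0.00063 - 0.02041j  (running Σ = -0.09147 - 0.00000j)
Accumulated sum -0.09147 - 0.00000j; after 4π/(2l+1) scaling, -0.16420 - 0.00000j ⇒ P_3 = -0.164201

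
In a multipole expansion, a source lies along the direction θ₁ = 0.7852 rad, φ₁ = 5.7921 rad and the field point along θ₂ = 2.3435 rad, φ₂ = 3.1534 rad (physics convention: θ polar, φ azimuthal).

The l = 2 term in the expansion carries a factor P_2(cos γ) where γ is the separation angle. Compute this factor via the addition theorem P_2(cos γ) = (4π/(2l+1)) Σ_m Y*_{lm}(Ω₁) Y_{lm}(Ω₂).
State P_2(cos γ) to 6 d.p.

0.817641

Summing Y*_{l m}(θ₁,φ₁)·Y_{l m}(θ₂,φ₂) over m ∈ [−2, 2]; prefactor 4π/(2·2+1) = 2.513274:
  m=-2: Y*=0.10719 - 0.16057j  Y=0.19798 - 0.00468j  product 0.02047 - 0.03229j
  m=-1: Y*=0.34062 - 0.18216j  Y=0.38612 - 0.00456j  product 0.13069 - 0.07189j
  m=+0: Y*=0.15788 + 0.00000j  Y=0.14569 + 0.00000j  product 0.02300 + 0.00000j
  m=+1: Y*=-0.34062 - 0.18216j  Y=-0.38612 - 0.00456j  product 0.13069 + 0.07189j
  m=+2: Y*=0.10719 + 0.16057j  Y=0.19798 + 0.00468j  product 0.02047 + 0.03229j
Σ over m = 0.32533 + 0.00000j; ×(4π/5) → 0.81764 + 0.00000j. Real part: 0.817641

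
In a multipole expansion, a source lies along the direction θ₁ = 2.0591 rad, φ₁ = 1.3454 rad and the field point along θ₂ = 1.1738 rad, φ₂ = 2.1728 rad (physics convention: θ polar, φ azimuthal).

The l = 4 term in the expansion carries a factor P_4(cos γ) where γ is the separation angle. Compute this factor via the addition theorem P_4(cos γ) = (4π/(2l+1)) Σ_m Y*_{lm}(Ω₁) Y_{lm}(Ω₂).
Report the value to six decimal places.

-0.056044

Expand P_4 via completeness: Σ_{m} conj(Y_{4,m}) at Ω₁ times Y_{4,m} at Ω₂ —
  m=-4: Y*=(0.166991, -0.211121)  Y=(-0.237771, -0.214322)  product (-0.084953, 0.014409)
  m=-3: Y*=(0.253110, 0.315450)  Y=(0.369143, -0.088465)  product (0.121340, 0.094055)
  m=-2: Y*=(-0.126946, 0.061446)  Y=(-0.004743, 0.012347)  product (-0.000157, -0.001859)
  m=-1: Y*=(0.063930, 0.278814)  Y=(0.186619, 0.271611)  product (-0.063798, 0.069396)
  m=+0: Y*=(-0.201753, -0.000000)  Y=(-0.074336, 0.000000)  product (0.014998, 0.000000)
  m=+1: Y*=(-0.063930, 0.278814)  Y=(-0.186619, 0.271611)  product (-0.063798, -0.069396)
  m=+2: Y*=(-0.126946, -0.061446)  Y=(-0.004743, -0.012347)  product (-0.000157, 0.001859)
  m=+3: Y*=(-0.253110, 0.315450)  Y=(-0.369143, -0.088465)  product (0.121340, -0.094055)
  m=+4: Y*=(0.166991, 0.211121)  Y=(-0.237771, 0.214322)  product (-0.084953, -0.014409)
Σ over m = (-0.040139, 0.000000); ×(4π/9) → (-0.056044, 0.000000). Real part: -0.056044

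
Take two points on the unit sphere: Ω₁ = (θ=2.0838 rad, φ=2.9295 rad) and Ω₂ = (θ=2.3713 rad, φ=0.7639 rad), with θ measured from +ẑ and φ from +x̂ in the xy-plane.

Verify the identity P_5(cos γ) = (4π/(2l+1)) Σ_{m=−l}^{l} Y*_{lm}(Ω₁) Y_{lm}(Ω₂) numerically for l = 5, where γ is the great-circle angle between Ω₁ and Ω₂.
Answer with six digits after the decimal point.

0.023012

Addition theorem: P_5(cos γ) = (4π/11) Σ_m Y*_{lm}(Ω₁) Y_{lm}(Ω₂), m = −5…5:
  m=-5: Y*=(-0.113829, 0.203340)  Y=(-0.059189, 0.047659)  product (-0.002954, -0.017460)
  m=-4: Y*=(-0.274473, 0.311417)  Y=(0.246763, 0.021272)  product (-0.074354, 0.071007)
  m=-3: Y*=(-0.214938, 0.158790)  Y=(-0.280337, -0.319048)  product (0.110917, 0.024061)
  m=-2: Y*=(0.159609, -0.072080)  Y=(-0.013824, 0.321328)  product (0.020955, 0.052283)
  m=-1: Y*=(0.314767, -0.067779)  Y=(-0.102994, 0.098658)  product (-0.025732, 0.038035)
  m=+0: Y*=(-0.102963, -0.000000)  Y=(0.364396, 0.000000)  product (-0.037519, -0.000000)
  m=+1: Y*=(-0.314767, -0.067779)  Y=(0.102994, 0.098658)  product (-0.025732, -0.038035)
  m=+2: Y*=(0.159609, 0.072080)  Y=(-0.013824, -0.321328)  product (0.020955, -0.052283)
  m=+3: Y*=(0.214938, 0.158790)  Y=(0.280337, -0.319048)  product (0.110917, -0.024061)
  m=+4: Y*=(-0.274473, -0.311417)  Y=(0.246763, -0.021272)  product (-0.074354, -0.071007)
  m=+5: Y*=(0.113829, 0.203340)  Y=(0.059189, 0.047659)  product (-0.002954, 0.017460)
Total Σ_m = (0.020144, -0.000000). Multiply by 1.142397: (0.023012, -0.000000). P_5(cos γ) = 0.023012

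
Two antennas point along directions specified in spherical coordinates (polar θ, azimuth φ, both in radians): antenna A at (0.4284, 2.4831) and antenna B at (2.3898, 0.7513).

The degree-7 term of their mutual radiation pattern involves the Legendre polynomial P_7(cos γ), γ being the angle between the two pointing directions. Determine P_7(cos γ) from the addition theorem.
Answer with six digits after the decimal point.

Addition theorem: P_7(cos γ) = (4π/15) Σ_m Y*_{lm}(Ω₁) Y_{lm}(Ω₂), m = −7…7:
  [-7]  conj(Y_{7,-7})(Ω₁) = (0.000110, -0.001062) ; Y_{7,-7}(Ω₂) = (0.018015, 0.029601) ; Δ = (0.000033, -0.000016)
  [-6]  conj(Y_{7,-6})(Ω₁) = (-0.006035, 0.006331) ; Y_{7,-6}(Ω₂) = (0.028174, -0.135783) ; Δ = (0.000690, 0.000998)
  [-5]  conj(Y_{7,-5})(Ω₁) = (0.043786, -0.006657) ; Y_{7,-5}(Ω₂) = (-0.264355, 0.186700) ; Δ = (-0.010332, 0.009935)
  [-4]  conj(Y_{7,-4})(Ω₁) = (-0.134755, -0.074956) ; Y_{7,-4}(Ω₂) = (0.454808, 0.062420) ; Δ = (-0.056609, -0.042502)
  [-3]  conj(Y_{7,-3})(Ω₁) = (0.144559, 0.337501) ; Y_{7,-3}(Ω₂) = (-0.189009, -0.232252) ; Δ = (0.051062, -0.097365)
  [-2]  conj(Y_{7,-2})(Ω₁) = (0.134971, -0.520309) ; Y_{7,-2}(Ω₂) = (0.010827, -0.158515) ; Δ = (-0.081016, -0.027028)
  [-1]  conj(Y_{7,-1})(Ω₁) = (-0.227305, 0.175864) ; Y_{7,-1}(Ω₂) = (-0.278173, 0.259822) ; Δ = (0.017537, -0.107979)
  [+0]  conj(Y_{7,0})(Ω₁) = (-0.359656, -0.000000) ; Y_{7,0}(Ω₂) = (-0.047213, 0.000000) ; Δ = (0.016980, 0.000000)
  [+1]  conj(Y_{7,1})(Ω₁) = (0.227305, 0.175864) ; Y_{7,1}(Ω₂) = (0.278173, 0.259822) ; Δ = (0.017537, 0.107979)
  [+2]  conj(Y_{7,2})(Ω₁) = (0.134971, 0.520309) ; Y_{7,2}(Ω₂) = (0.010827, 0.158515) ; Δ = (-0.081016, 0.027028)
  [+3]  conj(Y_{7,3})(Ω₁) = (-0.144559, 0.337501) ; Y_{7,3}(Ω₂) = (0.189009, -0.232252) ; Δ = (0.051062, 0.097365)
  [+4]  conj(Y_{7,4})(Ω₁) = (-0.134755, 0.074956) ; Y_{7,4}(Ω₂) = (0.454808, -0.062420) ; Δ = (-0.056609, 0.042502)
  [+5]  conj(Y_{7,5})(Ω₁) = (-0.043786, -0.006657) ; Y_{7,5}(Ω₂) = (0.264355, 0.186700) ; Δ = (-0.010332, -0.009935)
  [+6]  conj(Y_{7,6})(Ω₁) = (-0.006035, -0.006331) ; Y_{7,6}(Ω₂) = (0.028174, 0.135783) ; Δ = (0.000690, -0.000998)
  [+7]  conj(Y_{7,7})(Ω₁) = (-0.000110, -0.001062) ; Y_{7,7}(Ω₂) = (-0.018015, 0.029601) ; Δ = (0.000033, 0.000016)
Accumulated sum (-0.140288, -0.000000); after 4π/(2l+1) scaling, (-0.117527, -0.000000) ⇒ P_7 = -0.117527

-0.117527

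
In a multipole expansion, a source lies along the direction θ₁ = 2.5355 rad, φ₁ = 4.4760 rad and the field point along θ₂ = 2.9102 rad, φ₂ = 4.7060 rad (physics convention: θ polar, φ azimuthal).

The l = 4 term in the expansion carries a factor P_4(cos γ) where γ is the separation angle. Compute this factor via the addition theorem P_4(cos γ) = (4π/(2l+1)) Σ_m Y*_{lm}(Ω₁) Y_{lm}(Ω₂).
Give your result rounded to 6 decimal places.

0.384458

Summing Y*_{l m}(θ₁,φ₁)·Y_{l m}(θ₂,φ₂) over m ∈ [−4, 4]; prefactor 4π/(2·4+1) = 1.396263:
  [-4]  conj(Y_{4,-4})(Ω₁) = +0.027276-0.037786i ; Y_{4,-4}(Ω₂) = +0.001224+0.000031i ; Δ = +0.000035-0.000045i
  [-3]  conj(Y_{4,-3})(Ω₁) = -0.123840-0.144323i ; Y_{4,-3}(Ω₂) = -0.000282+0.014692i ; Δ = +0.002155-0.001779i
  [-2]  conj(Y_{4,-2})(Ω₁) = -0.360348+0.184305i ; Y_{4,-2}(Ω₂) = -0.099078-0.001266i ; Δ = +0.035936-0.017804i
  [-1]  conj(Y_{4,-1})(Ω₁) = +0.089658+0.372189i ; Y_{4,-1}(Ω₂) = +0.002450-0.383526i ; Δ = +0.142964-0.033474i
  [+0]  conj(Y_{4,0})(Ω₁) = -0.136962-0.000000i ; Y_{4,0}(Ω₂) = +0.633979+0.000000i ; Δ = -0.086831-0.000000i
  [+1]  conj(Y_{4,1})(Ω₁) = -0.089658+0.372189i ; Y_{4,1}(Ω₂) = -0.002450-0.383526i ; Δ = +0.142964+0.033474i
  [+2]  conj(Y_{4,2})(Ω₁) = -0.360348-0.184305i ; Y_{4,2}(Ω₂) = -0.099078+0.001266i ; Δ = +0.035936+0.017804i
  [+3]  conj(Y_{4,3})(Ω₁) = +0.123840-0.144323i ; Y_{4,3}(Ω₂) = +0.000282+0.014692i ; Δ = +0.002155+0.001779i
  [+4]  conj(Y_{4,4})(Ω₁) = +0.027276+0.037786i ; Y_{4,4}(Ω₂) = +0.001224-0.000031i ; Δ = +0.000035+0.000045i
Σ over m = +0.275348+0.000000i; ×(4π/9) → +0.384458+0.000000i. Real part: 0.384458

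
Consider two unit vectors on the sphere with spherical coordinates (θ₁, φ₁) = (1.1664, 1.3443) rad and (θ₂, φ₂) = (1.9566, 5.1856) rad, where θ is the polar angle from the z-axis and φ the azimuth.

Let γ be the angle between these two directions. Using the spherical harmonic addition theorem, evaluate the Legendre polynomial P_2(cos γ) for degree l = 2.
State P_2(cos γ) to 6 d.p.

Summing Y*_{l m}(θ₁,φ₁)·Y_{l m}(θ₂,φ₂) over m ∈ [−2, 2]; prefactor 4π/(2·2+1) = 2.513274:
  [-2]  conj(Y_{2,-2})(Ω₁) = -0.29355 + 0.14288j ; Y_{2,-2}(Ω₂) = -0.19384 + 0.26902j ; Δ = 0.01846 - 0.10666j
  [-1]  conj(Y_{2,-1})(Ω₁) = 0.06275 + 0.27231j ; Y_{2,-1}(Ω₂) = -0.12275 - 0.23975j ; Δ = 0.05758 - 0.04847j
  [+0]  conj(Y_{2,0})(Ω₁) = -0.16891 + 0.00000j ; Y_{2,0}(Ω₂) = -0.18141 + 0.00000j ; Δ = 0.03064 + 0.00000j
  [+1]  conj(Y_{2,1})(Ω₁) = -0.06275 + 0.27231j ; Y_{2,1}(Ω₂) = 0.12275 - 0.23975j ; Δ = 0.05758 + 0.04847j
  [+2]  conj(Y_{2,2})(Ω₁) = -0.29355 - 0.14288j ; Y_{2,2}(Ω₂) = -0.19384 - 0.26902j ; Δ = 0.01846 + 0.10666j
Total Σ_m = 0.18273 + 0.00000j. Multiply by 2.513274: 0.45925 + 0.00000j. P_2(cos γ) = 0.459252

0.459252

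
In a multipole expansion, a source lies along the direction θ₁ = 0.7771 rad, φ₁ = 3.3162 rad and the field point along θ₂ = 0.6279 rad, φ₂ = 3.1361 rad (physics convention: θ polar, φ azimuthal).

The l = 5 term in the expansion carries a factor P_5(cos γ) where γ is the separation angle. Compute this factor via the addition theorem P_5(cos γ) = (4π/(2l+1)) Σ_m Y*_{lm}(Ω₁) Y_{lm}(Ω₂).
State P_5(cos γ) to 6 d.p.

0.749609

Term-by-term m-sum for l=5 (normalisation 4π/11 = 1.142397):
  [-5]  conj(Y_{5,-5})(Ω₁) = -0.050556-0.060296i ; Y_{5,-5}(Ω₂) = -0.032458-0.000892i ; Δ = +0.001587+0.002002i
  [-4]  conj(Y_{5,-4})(Ω₁) = +0.193754+0.162677i ; Y_{5,-4}(Ω₂) = +0.141417+0.003108i ; Δ = +0.026894+0.023607i
  [-3]  conj(Y_{5,-3})(Ω₁) = -0.369207-0.213272i ; Y_{5,-3}(Ω₂) = -0.343186-0.005656i ; Δ = +0.125501+0.075280i
  [-2]  conj(Y_{5,-2})(Ω₁) = +0.293026+0.106702i ; Y_{5,-2}(Ω₂) = +0.456575+0.005016i ; Δ = +0.133253+0.050187i
  [-1]  conj(Y_{5,-1})(Ω₁) = +0.152712+0.026939i ; Y_{5,-1}(Ω₂) = -0.157715-0.000866i ; Δ = -0.024062-0.004381i
  [+0]  conj(Y_{5,0})(Ω₁) = -0.358845-0.000000i ; Y_{5,0}(Ω₂) = -0.361784+0.000000i ; Δ = +0.129825+0.000000i
  [+1]  conj(Y_{5,1})(Ω₁) = -0.152712+0.026939i ; Y_{5,1}(Ω₂) = +0.157715-0.000866i ; Δ = -0.024062+0.004381i
  [+2]  conj(Y_{5,2})(Ω₁) = +0.293026-0.106702i ; Y_{5,2}(Ω₂) = +0.456575-0.005016i ; Δ = +0.133253-0.050187i
  [+3]  conj(Y_{5,3})(Ω₁) = +0.369207-0.213272i ; Y_{5,3}(Ω₂) = +0.343186-0.005656i ; Δ = +0.125501-0.075280i
  [+4]  conj(Y_{5,4})(Ω₁) = +0.193754-0.162677i ; Y_{5,4}(Ω₂) = +0.141417-0.003108i ; Δ = +0.026894-0.023607i
  [+5]  conj(Y_{5,5})(Ω₁) = +0.050556-0.060296i ; Y_{5,5}(Ω₂) = +0.032458-0.000892i ; Δ = +0.001587-0.002002i
Σ over m = +0.656172-0.000000i; ×(4π/11) → +0.749609-0.000000i. Real part: 0.749609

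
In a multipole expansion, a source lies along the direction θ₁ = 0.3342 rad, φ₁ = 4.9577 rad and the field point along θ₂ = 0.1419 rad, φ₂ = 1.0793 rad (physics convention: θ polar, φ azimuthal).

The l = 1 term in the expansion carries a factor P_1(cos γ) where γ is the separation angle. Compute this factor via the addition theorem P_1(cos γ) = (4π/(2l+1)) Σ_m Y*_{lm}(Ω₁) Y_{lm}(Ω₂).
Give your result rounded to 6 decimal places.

0.900822

Expand P_1 via completeness: Σ_{m} conj(Y_{1,m}) at Ω₁ times Y_{1,m} at Ω₂ —
  m=-1: Y*=0.02752 - 0.10993j  Y=0.02306 - 0.04308j  product -0.00410 - 0.00372j
  m=+0: Y*=0.46157 + 0.00000j  Y=0.48369 + 0.00000j  product 0.22326 + 0.00000j
  m=+1: Y*=-0.02752 - 0.10993j  Y=-0.02306 - 0.04308j  product -0.00410 + 0.00372j
Accumulated sum 0.21506 + 0.00000j; after 4π/(2l+1) scaling, 0.90082 + 0.00000j ⇒ P_1 = 0.900822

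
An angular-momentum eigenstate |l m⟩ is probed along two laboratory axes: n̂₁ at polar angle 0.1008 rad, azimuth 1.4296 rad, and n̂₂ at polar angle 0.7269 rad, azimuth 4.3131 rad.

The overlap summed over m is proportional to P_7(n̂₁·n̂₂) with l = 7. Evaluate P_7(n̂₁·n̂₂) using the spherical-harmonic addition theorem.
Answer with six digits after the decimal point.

Addition theorem: P_7(cos γ) = (4π/15) Σ_m Y*_{lm}(Ω₁) Y_{lm}(Ω₂), m = −7…7:
  m=-7: Y*=(-0.000000, -0.000000)  Y=(0.009723, 0.026922)  product (0.000000, -0.000000)
  m=-6: Y*=(-0.000001, 0.000001)  Y=(0.088453, -0.081721)  product (0.000000, 0.000000)
  m=-5: Y*=(0.000029, 0.000034)  Y=(-0.271105, -0.122909)  product (-0.000004, -0.000013)
  m=-4: Y*=(0.000624, -0.000395)  Y=(-0.012005, 0.455332)  product (0.000173, 0.000289)
  m=-3: Y*=(-0.003604, -0.007994)  Y=(0.324491, -0.126953)  product (-0.002185, -0.002136)
  m=-2: Y*=(-0.069990, 0.020307)  Y=(0.066173, 0.067940)  product (-0.006011, -0.003411)
  m=-1: Y*=(0.054007, 0.379949)  Y=(0.152914, -0.362395)  product (0.145950, 0.038528)
  m=+0: Y*=(0.942512, -0.000000)  Y=(-0.025071, 0.000000)  product (-0.023630, 0.000000)
  m=+1: Y*=(-0.054007, 0.379949)  Y=(-0.152914, -0.362395)  product (0.145950, -0.038528)
  m=+2: Y*=(-0.069990, -0.020307)  Y=(0.066173, -0.067940)  product (-0.006011, 0.003411)
  m=+3: Y*=(0.003604, -0.007994)  Y=(-0.324491, -0.126953)  product (-0.002185, 0.002136)
  m=+4: Y*=(0.000624, 0.000395)  Y=(-0.012005, -0.455332)  product (0.000173, -0.000289)
  m=+5: Y*=(-0.000029, 0.000034)  Y=(0.271105, -0.122909)  product (-0.000004, 0.000013)
  m=+6: Y*=(-0.000001, -0.000001)  Y=(0.088453, 0.081721)  product (0.000000, -0.000000)
  m=+7: Y*=(0.000000, -0.000000)  Y=(-0.009723, 0.026922)  product (0.000000, 0.000000)
Accumulated sum (0.252217, -0.000000); after 4π/(2l+1) scaling, (0.211297, -0.000000) ⇒ P_7 = 0.211297

0.211297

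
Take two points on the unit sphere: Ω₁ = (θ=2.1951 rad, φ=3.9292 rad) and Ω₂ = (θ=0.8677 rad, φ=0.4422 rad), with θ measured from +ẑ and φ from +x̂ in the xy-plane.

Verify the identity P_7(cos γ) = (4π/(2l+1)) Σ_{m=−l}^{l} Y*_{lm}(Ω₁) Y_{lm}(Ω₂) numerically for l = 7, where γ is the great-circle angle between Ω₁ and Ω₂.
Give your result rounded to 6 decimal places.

-0.155800

Summing Y*_{l m}(θ₁,φ₁)·Y_{l m}(θ₂,φ₂) over m ∈ [−7, 7]; prefactor 4π/(2·7+1) = 0.837758:
  term(m=-7) = +0.006520-0.005762i   from Y*(Ω₁)=-0.083107+0.080575i, Y(Ω₂)=-0.075091-0.003471i
  term(m=-6) = +0.035771-0.065222i   from Y*(Ω₁)=-0.004136+0.311999i, Y(Ω₂)=-0.210528-0.111859i
  term(m=-5) = +0.029049-0.184411i   from Y*(Ω₁)=+0.310527+0.317464i, Y(Ω₂)=-0.251119-0.337135i
  term(m=-4) = -0.019721-0.103003i   from Y*(Ω₁)=+0.268034+0.002369i, Y(Ω₂)=-0.076965-0.383610i
  term(m=-3) = +0.001695+0.002862i   from Y*(Ω₁)=-0.120144+0.118562i, Y(Ω₂)=+0.004764-0.019121i
  term(m=-2) = -0.096444-0.079731i   from Y*(Ω₁)=-0.001567+0.354629i, Y(Ω₂)=-0.223624+0.272947i
  term(m=-1) = +0.003994+0.001437i   from Y*(Ω₁)=-0.016477-0.016550i, Y(Ω₂)=-0.164277+0.077781i
  term(m=+0) = -0.107700-0.000000i   from Y*(Ω₁)=-0.352738-0.000000i, Y(Ω₂)=+0.305324+0.000000i
  term(m=+1) = +0.003994-0.001437i   from Y*(Ω₁)=+0.016477-0.016550i, Y(Ω₂)=+0.164277+0.077781i
  term(m=+2) = -0.096444+0.079731i   from Y*(Ω₁)=-0.001567-0.354629i, Y(Ω₂)=-0.223624-0.272947i
  term(m=+3) = +0.001695-0.002862i   from Y*(Ω₁)=+0.120144+0.118562i, Y(Ω₂)=-0.004764-0.019121i
  term(m=+4) = -0.019721+0.103003i   from Y*(Ω₁)=+0.268034-0.002369i, Y(Ω₂)=-0.076965+0.383610i
  term(m=+5) = +0.029049+0.184411i   from Y*(Ω₁)=-0.310527+0.317464i, Y(Ω₂)=+0.251119-0.337135i
  term(m=+6) = +0.035771+0.065222i   from Y*(Ω₁)=-0.004136-0.311999i, Y(Ω₂)=-0.210528+0.111859i
  term(m=+7) = +0.006520+0.005762i   from Y*(Ω₁)=+0.083107+0.080575i, Y(Ω₂)=+0.075091-0.003471i
Σ over m = -0.185972+0.000000i; ×(4π/15) → -0.155800+0.000000i. Real part: -0.155800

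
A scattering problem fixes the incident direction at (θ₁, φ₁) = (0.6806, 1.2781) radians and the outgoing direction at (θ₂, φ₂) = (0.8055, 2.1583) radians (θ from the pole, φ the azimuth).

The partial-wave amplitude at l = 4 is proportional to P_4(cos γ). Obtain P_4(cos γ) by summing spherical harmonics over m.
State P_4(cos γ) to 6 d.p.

-0.141524

Summing Y*_{l m}(θ₁,φ₁)·Y_{l m}(θ₂,φ₂) over m ∈ [−4, 4]; prefactor 4π/(2·4+1) = 1.396263:
  [-4]  conj(Y_{4,-4})(Ω₁) = (0.027020, -0.063907) ; Y_{4,-4}(Ω₂) = (-0.084120, -0.085166) ; Δ = (-0.007716, 0.003075)
  [-3]  conj(Y_{4,-3})(Ω₁) = (-0.186522, -0.154794) ; Y_{4,-3}(Ω₂) = (0.319273, -0.061970) ; Δ = (-0.069144, -0.037863)
  [-2]  conj(Y_{4,-2})(Ω₁) = (-0.356413, 0.236267) ; Y_{4,-2}(Ω₂) = (-0.158257, 0.378752) ; Δ = (-0.033082, -0.172383)
  [-1]  conj(Y_{4,-1})(Ω₁) = (0.081993, 0.272085) ; Y_{4,-1}(Ω₂) = (-0.047074, -0.070687) ; Δ = (0.015373, -0.018604)
  [+0]  conj(Y_{4,0})(Ω₁) = (-0.248706, -0.000000) ; Y_{4,0}(Ω₂) = (-0.352937, 0.000000) ; Δ = (0.087778, 0.000000)
  [+1]  conj(Y_{4,1})(Ω₁) = (-0.081993, 0.272085) ; Y_{4,1}(Ω₂) = (0.047074, -0.070687) ; Δ = (0.015373, 0.018604)
  [+2]  conj(Y_{4,2})(Ω₁) = (-0.356413, -0.236267) ; Y_{4,2}(Ω₂) = (-0.158257, -0.378752) ; Δ = (-0.033082, 0.172383)
  [+3]  conj(Y_{4,3})(Ω₁) = (0.186522, -0.154794) ; Y_{4,3}(Ω₂) = (-0.319273, -0.061970) ; Δ = (-0.069144, 0.037863)
  [+4]  conj(Y_{4,4})(Ω₁) = (0.027020, 0.063907) ; Y_{4,4}(Ω₂) = (-0.084120, 0.085166) ; Δ = (-0.007716, -0.003075)
Accumulated sum (-0.101359, -0.000000); after 4π/(2l+1) scaling, (-0.141524, -0.000000) ⇒ P_4 = -0.141524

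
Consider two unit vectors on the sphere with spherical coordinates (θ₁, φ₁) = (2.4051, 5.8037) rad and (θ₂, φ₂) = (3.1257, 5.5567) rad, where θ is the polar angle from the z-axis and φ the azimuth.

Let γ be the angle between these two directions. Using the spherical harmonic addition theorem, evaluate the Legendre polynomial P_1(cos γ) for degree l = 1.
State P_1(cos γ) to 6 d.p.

Addition theorem: P_1(cos γ) = (4π/3) Σ_m Y*_{lm}(Ω₁) Y_{lm}(Ω₂), m = −1…1:
  term(m=-1) = 0.00124 + 0.00031j   from Y*(Ω₁)=0.20590 - 0.10706j, Y(Ω₂)=0.00410 + 0.00365j
  term(m=+0) = 0.17684 + 0.00000j   from Y*(Ω₁)=-0.36197 + 0.00000j, Y(Ω₂)=-0.48854 + 0.00000j
  term(m=+1) = 0.00124 - 0.00031j   from Y*(Ω₁)=-0.20590 - 0.10706j, Y(Ω₂)=-0.00410 + 0.00365j
Accumulated sum 0.17931 + 0.00000j; after 4π/(2l+1) scaling, 0.75109 + 0.00000j ⇒ P_1 = 0.751086

0.751086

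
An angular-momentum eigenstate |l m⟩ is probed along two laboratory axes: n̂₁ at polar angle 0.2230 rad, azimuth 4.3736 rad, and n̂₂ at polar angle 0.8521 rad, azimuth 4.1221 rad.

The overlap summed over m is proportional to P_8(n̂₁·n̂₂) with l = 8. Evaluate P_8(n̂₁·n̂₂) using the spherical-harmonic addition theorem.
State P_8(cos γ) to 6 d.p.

Summing Y*_{l m}(θ₁,φ₁)·Y_{l m}(θ₂,φ₂) over m ∈ [−8, 8]; prefactor 4π/(2·8+1) = 0.739198:
  m=-8: Y*=-0.00000 - 0.00000j  Y=0.00053 - 0.05308j  product -0.00000 + 0.00000j
  m=-7: Y*=0.00004 - 0.00004j  Y=-0.15534 + 0.10185j  product -0.00000 + 0.00001j
  m=-6: Y*=0.00026 + 0.00052j  Y=0.34681 + 0.14669j  product 0.00001 + 0.00022j
  m=-5: Y*=-0.00469 + 0.00058j  Y=-0.08561 - 0.44478j  product 0.00066 + 0.00204j
  m=-4: Y*=0.00607 - 0.02772j  Y=-0.14996 + 0.14848j  product 0.00321 + 0.00506j
  m=-3: Y*=0.10615 + 0.06573j  Y=-0.22640 - 0.04591j  product -0.02101 - 0.01975j
  m=-2: Y*=-0.29571 + 0.23795j  Y=0.13331 + 0.32411j  product -0.11654 - 0.06412j
  m=-1: Y*=-0.22565 - 0.64037j  Y=-0.04327 + 0.06459j  product 0.05112 + 0.01314j
  m=+0: Y*=0.33146 + 0.00000j  Y=0.36158 + 0.00000j  product 0.11985 + 0.00000j
  m=+1: Y*=0.22565 - 0.64037j  Y=0.04327 + 0.06459j  product 0.05112 - 0.01314j
  m=+2: Y*=-0.29571 - 0.23795j  Y=0.13331 - 0.32411j  product -0.11654 + 0.06412j
  m=+3: Y*=-0.10615 + 0.06573j  Y=0.22640 - 0.04591j  product -0.02101 + 0.01975j
  m=+4: Y*=0.00607 + 0.02772j  Y=-0.14996 - 0.14848j  product 0.00321 - 0.00506j
  m=+5: Y*=0.00469 + 0.00058j  Y=0.08561 - 0.44478j  product 0.00066 - 0.00204j
  m=+6: Y*=0.00026 - 0.00052j  Y=0.34681 - 0.14669j  product 0.00001 - 0.00022j
  m=+7: Y*=-0.00004 - 0.00004j  Y=0.15534 + 0.10185j  product -0.00000 - 0.00001j
  m=+8: Y*=-0.00000 + 0.00000j  Y=0.00053 + 0.05308j  product -0.00000 - 0.00000j
Σ over m = -0.04526 - 0.00000j; ×(4π/17) → -0.03346 - 0.00000j. Real part: -0.033457

-0.033457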